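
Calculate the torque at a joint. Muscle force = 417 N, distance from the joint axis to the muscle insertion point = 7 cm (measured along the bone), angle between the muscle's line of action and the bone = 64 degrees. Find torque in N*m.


Torque = F * d * sin(theta)   (moment arm = d*sin(theta))
d = 7 cm = 0.07 m
Torque = 417 * 0.07 * sin(64)
Torque = 26.24 N*m


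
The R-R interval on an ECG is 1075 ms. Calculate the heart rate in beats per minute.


HR = 60 / RR_interval(s)
RR = 1075 ms = 1.075 s
HR = 60 / 1.075 = 55.81 bpm


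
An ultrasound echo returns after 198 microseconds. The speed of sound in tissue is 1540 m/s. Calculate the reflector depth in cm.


depth = c * t / 2
t = 198 us = 1.9800e-04 s
depth = 1540 * 1.9800e-04 / 2
depth = 0.15246 m = 15.246 cm


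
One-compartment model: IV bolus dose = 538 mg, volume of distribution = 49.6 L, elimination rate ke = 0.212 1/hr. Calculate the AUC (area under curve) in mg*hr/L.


C0 = Dose/Vd = 538/49.6 = 10.8468 mg/L
AUC = C0/ke = 10.8468/0.212
AUC = 51.16 mg*hr/L


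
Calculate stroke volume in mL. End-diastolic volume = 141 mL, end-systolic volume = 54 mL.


SV = EDV - ESV
SV = 141 - 54
SV = 87 mL


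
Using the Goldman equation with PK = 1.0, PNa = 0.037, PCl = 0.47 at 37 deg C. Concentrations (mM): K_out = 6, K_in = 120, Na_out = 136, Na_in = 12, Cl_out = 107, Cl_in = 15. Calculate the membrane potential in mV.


Vm = (RT/F)*ln((PK*Ko + PNa*Nao + PCl*Cli)/(PK*Ki + PNa*Nai + PCl*Clo))
Numer = 18.082, Denom = 170.734
Vm = -60 mV


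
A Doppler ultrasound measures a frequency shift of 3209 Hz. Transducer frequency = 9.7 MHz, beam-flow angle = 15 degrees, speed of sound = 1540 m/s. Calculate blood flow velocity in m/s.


v = fd * c / (2 * f0 * cos(theta))
v = 3209 * 1540 / (2 * 9.7000e+06 * cos(15))
v = 0.2637 m/s


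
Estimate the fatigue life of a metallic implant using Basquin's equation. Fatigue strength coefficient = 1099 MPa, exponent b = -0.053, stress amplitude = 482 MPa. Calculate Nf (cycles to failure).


sigma_a = sigma_f' * (2Nf)^b
2Nf = (sigma_a/sigma_f')^(1/b)
2Nf = (482/1099)^(1/-0.053)
2Nf = 5672649.2
Nf = 2.8363e+06


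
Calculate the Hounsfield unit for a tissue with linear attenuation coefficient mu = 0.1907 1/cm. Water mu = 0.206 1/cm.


HU = ((mu_tissue - mu_water) / mu_water) * 1000
HU = ((0.1907 - 0.206) / 0.206) * 1000
HU = -74.27


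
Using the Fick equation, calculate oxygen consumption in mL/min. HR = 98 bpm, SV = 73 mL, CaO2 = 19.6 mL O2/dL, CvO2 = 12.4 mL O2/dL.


CO = HR*SV = 98*73/1000 = 7.154 L/min
a-v O2 diff = 19.6 - 12.4 = 7.2 mL/dL
VO2 = CO * (CaO2-CvO2) * 10 dL/L
VO2 = 7.154 * 7.2 * 10
VO2 = 515.1 mL/min


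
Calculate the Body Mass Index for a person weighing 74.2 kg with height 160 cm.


BMI = weight / height^2
height = 160 cm = 1.6 m
BMI = 74.2 / 1.6^2
BMI = 28.98 kg/m^2


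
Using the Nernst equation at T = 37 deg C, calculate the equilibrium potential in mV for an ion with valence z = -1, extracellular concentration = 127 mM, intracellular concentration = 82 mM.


E = (RT/(zF)) * ln(C_out/C_in)
T = 37 + 273.15 = 310.15 K
E = (8.314 * 310.15 / (-1 * 96485)) * ln(127/82)
E = -11.69 mV


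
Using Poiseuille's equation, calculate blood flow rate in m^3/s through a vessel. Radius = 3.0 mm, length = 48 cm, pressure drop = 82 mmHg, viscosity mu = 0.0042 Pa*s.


Q = pi*r^4*dP / (8*mu*L)
r = 0.003 m, L = 0.48 m
dP = 82 mmHg = 10932.404 Pa
Q = 1.7249e-04 m^3/s


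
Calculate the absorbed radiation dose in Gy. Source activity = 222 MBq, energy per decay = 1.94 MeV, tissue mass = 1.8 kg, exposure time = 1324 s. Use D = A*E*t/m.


A = 222 MBq = 2.2200e+08 Bq
E = 1.94 MeV = 3.10788e-13 J
D = A*E*t/m = 2.2200e+08*3.10788e-13*1324/1.8
D = 0.05075 Gy


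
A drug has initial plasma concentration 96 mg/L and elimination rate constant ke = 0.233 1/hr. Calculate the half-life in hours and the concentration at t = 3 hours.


t_half = ln(2) / ke = 0.693147 / 0.233 = 2.975 hr
C(t) = C0 * exp(-ke*t) = 96 * exp(-0.233*3)
C(3) = 47.72 mg/L


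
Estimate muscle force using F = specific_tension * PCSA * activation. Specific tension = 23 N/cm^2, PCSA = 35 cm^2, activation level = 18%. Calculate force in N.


F = sigma * PCSA * activation
F = 23 * 35 * 0.18
F = 144.9 N


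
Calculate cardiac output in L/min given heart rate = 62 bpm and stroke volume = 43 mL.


CO = HR * SV
CO = 62 * 43 / 1000
CO = 2.666 L/min


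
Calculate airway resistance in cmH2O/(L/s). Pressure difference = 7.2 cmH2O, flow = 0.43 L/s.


R = dP / flow
R = 7.2 / 0.43
R = 16.74 cmH2O/(L/s)


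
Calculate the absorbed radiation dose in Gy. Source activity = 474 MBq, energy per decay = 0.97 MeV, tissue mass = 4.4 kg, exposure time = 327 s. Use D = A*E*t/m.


A = 474 MBq = 4.7400e+08 Bq
E = 0.97 MeV = 1.55394e-13 J
D = A*E*t/m = 4.7400e+08*1.55394e-13*327/4.4
D = 0.005474 Gy


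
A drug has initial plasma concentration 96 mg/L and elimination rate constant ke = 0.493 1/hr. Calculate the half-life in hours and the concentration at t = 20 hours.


t_half = ln(2) / ke = 0.693147 / 0.493 = 1.406 hr
C(t) = C0 * exp(-ke*t) = 96 * exp(-0.493*20)
C(20) = 0.005013 mg/L


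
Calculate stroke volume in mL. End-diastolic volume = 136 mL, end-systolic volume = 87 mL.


SV = EDV - ESV
SV = 136 - 87
SV = 49 mL


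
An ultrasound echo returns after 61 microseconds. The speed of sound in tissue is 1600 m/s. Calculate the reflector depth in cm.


depth = c * t / 2
t = 61 us = 6.1000e-05 s
depth = 1600 * 6.1000e-05 / 2
depth = 0.0488 m = 4.88 cm


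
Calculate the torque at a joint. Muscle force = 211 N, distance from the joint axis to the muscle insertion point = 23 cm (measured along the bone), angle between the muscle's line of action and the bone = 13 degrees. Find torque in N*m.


Torque = F * d * sin(theta)   (moment arm = d*sin(theta))
d = 23 cm = 0.23 m
Torque = 211 * 0.23 * sin(13)
Torque = 10.92 N*m


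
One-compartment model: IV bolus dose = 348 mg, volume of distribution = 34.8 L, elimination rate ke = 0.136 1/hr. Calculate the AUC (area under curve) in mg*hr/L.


C0 = Dose/Vd = 348/34.8 = 10 mg/L
AUC = C0/ke = 10/0.136
AUC = 73.53 mg*hr/L


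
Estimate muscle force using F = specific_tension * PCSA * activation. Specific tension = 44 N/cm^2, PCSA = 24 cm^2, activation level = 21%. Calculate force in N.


F = sigma * PCSA * activation
F = 44 * 24 * 0.21
F = 221.8 N


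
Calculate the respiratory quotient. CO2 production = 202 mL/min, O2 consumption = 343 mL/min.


RQ = VCO2 / VO2
RQ = 202 / 343
RQ = 0.5889


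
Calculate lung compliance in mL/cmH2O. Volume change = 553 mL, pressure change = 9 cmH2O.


C = dV / dP
C = 553 / 9
C = 61.44 mL/cmH2O


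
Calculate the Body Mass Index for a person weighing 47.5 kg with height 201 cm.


BMI = weight / height^2
height = 201 cm = 2.01 m
BMI = 47.5 / 2.01^2
BMI = 11.76 kg/m^2


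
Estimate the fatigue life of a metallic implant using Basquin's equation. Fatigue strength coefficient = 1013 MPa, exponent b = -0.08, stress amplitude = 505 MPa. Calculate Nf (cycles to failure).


sigma_a = sigma_f' * (2Nf)^b
2Nf = (sigma_a/sigma_f')^(1/b)
2Nf = (505/1013)^(1/-0.08)
2Nf = 6011.403
Nf = 3006


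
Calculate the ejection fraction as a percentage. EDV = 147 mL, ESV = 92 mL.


SV = EDV - ESV = 147 - 92 = 55 mL
EF = SV/EDV * 100 = 55/147 * 100
EF = 37.41%


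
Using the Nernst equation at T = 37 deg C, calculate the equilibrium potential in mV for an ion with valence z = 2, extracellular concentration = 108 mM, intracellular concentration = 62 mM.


E = (RT/(zF)) * ln(C_out/C_in)
T = 37 + 273.15 = 310.15 K
E = (8.314 * 310.15 / (2 * 96485)) * ln(108/62)
E = 7.416 mV


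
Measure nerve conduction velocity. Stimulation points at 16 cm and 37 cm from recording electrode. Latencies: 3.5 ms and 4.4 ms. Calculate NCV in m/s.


Distance = (37 - 16) / 100 = 0.21 m
dt = (4.4 - 3.5) / 1000 = 9.0000e-04 s
NCV = dist / dt = 233.3 m/s


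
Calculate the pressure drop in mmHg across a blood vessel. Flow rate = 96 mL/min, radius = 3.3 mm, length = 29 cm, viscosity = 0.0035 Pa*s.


dP = 8*mu*L*Q / (pi*r^4)
Q = 96 mL/min = 1.6e-06 m^3/s
dP = 34.8715 Pa = 34.8715 / 133.322 mmHg = 0.2616 mmHg


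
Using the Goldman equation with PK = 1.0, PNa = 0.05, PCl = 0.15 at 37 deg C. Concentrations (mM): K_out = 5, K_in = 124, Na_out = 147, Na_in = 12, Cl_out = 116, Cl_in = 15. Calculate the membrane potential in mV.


Vm = (RT/F)*ln((PK*Ko + PNa*Nao + PCl*Cli)/(PK*Ki + PNa*Nai + PCl*Clo))
Numer = 14.6, Denom = 142
Vm = -60.79 mV


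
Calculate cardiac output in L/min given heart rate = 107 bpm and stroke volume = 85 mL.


CO = HR * SV
CO = 107 * 85 / 1000
CO = 9.095 L/min


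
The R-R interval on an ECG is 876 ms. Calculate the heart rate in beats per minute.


HR = 60 / RR_interval(s)
RR = 876 ms = 0.876 s
HR = 60 / 0.876 = 68.49 bpm


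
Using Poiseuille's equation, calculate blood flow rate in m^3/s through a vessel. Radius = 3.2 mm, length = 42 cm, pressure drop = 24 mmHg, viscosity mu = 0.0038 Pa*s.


Q = pi*r^4*dP / (8*mu*L)
r = 0.0032 m, L = 0.42 m
dP = 24 mmHg = 3199.728 Pa
Q = 8.2554e-05 m^3/s


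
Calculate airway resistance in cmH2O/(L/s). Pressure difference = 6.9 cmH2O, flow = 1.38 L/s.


R = dP / flow
R = 6.9 / 1.38
R = 5 cmH2O/(L/s)


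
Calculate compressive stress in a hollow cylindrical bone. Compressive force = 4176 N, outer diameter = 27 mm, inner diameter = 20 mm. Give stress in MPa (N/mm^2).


A = pi*(r_o^2 - r_i^2)
r_o = 13.5 mm, r_i = 10 mm
A = 258.396 mm^2
sigma = F/A = 4176 / 258.396
sigma = 16.16 MPa


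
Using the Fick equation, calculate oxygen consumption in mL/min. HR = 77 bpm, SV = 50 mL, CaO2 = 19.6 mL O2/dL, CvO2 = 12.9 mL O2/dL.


CO = HR*SV = 77*50/1000 = 3.85 L/min
a-v O2 diff = 19.6 - 12.9 = 6.7 mL/dL
VO2 = CO * (CaO2-CvO2) * 10 dL/L
VO2 = 3.85 * 6.7 * 10
VO2 = 258 mL/min


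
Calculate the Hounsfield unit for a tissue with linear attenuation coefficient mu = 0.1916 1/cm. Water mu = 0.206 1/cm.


HU = ((mu_tissue - mu_water) / mu_water) * 1000
HU = ((0.1916 - 0.206) / 0.206) * 1000
HU = -69.9


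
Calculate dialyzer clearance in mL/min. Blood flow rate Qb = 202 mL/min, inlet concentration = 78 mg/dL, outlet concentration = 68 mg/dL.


K = Qb * (Cb_in - Cb_out) / Cb_in
K = 202 * (78 - 68) / 78
K = 25.9 mL/min


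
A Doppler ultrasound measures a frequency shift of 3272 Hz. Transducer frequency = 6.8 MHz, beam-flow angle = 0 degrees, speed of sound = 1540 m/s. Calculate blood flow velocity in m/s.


v = fd * c / (2 * f0 * cos(theta))
v = 3272 * 1540 / (2 * 6.8000e+06 * cos(0))
v = 0.3705 m/s


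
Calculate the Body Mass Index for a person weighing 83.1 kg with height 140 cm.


BMI = weight / height^2
height = 140 cm = 1.4 m
BMI = 83.1 / 1.4^2
BMI = 42.4 kg/m^2


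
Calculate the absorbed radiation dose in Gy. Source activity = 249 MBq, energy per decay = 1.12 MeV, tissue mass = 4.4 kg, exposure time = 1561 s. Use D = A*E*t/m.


A = 249 MBq = 2.4900e+08 Bq
E = 1.12 MeV = 1.79424e-13 J
D = A*E*t/m = 2.4900e+08*1.79424e-13*1561/4.4
D = 0.01585 Gy


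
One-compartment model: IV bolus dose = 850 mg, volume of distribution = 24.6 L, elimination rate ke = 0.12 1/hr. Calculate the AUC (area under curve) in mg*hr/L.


C0 = Dose/Vd = 850/24.6 = 34.5528 mg/L
AUC = C0/ke = 34.5528/0.12
AUC = 287.9 mg*hr/L


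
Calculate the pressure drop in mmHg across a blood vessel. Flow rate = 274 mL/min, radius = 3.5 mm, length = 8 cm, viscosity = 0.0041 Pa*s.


dP = 8*mu*L*Q / (pi*r^4)
Q = 274 mL/min = 4.56667e-06 m^3/s
dP = 25.418 Pa = 25.418 / 133.322 mmHg = 0.1907 mmHg


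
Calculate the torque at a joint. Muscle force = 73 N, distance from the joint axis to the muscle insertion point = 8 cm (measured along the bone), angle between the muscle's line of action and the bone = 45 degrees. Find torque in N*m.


Torque = F * d * sin(theta)   (moment arm = d*sin(theta))
d = 8 cm = 0.08 m
Torque = 73 * 0.08 * sin(45)
Torque = 4.13 N*m


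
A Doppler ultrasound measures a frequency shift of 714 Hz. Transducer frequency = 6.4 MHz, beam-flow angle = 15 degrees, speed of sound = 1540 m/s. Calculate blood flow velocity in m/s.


v = fd * c / (2 * f0 * cos(theta))
v = 714 * 1540 / (2 * 6.4000e+06 * cos(15))
v = 0.08893 m/s


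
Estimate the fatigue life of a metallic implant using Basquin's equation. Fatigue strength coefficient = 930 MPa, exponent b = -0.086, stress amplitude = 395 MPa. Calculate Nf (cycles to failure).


sigma_a = sigma_f' * (2Nf)^b
2Nf = (sigma_a/sigma_f')^(1/b)
2Nf = (395/930)^(1/-0.086)
2Nf = 21098.623
Nf = 1.055e+04


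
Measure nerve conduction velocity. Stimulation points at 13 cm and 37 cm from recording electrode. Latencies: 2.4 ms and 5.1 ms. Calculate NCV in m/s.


Distance = (37 - 13) / 100 = 0.24 m
dt = (5.1 - 2.4) / 1000 = 0.0027 s
NCV = dist / dt = 88.89 m/s


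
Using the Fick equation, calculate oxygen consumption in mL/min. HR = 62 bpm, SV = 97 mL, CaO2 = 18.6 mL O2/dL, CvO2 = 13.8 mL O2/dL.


CO = HR*SV = 62*97/1000 = 6.014 L/min
a-v O2 diff = 18.6 - 13.8 = 4.8 mL/dL
VO2 = CO * (CaO2-CvO2) * 10 dL/L
VO2 = 6.014 * 4.8 * 10
VO2 = 288.7 mL/min


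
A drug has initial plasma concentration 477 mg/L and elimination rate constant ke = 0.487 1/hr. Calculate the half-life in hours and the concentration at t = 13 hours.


t_half = ln(2) / ke = 0.693147 / 0.487 = 1.423 hr
C(t) = C0 * exp(-ke*t) = 477 * exp(-0.487*13)
C(13) = 0.8492 mg/L


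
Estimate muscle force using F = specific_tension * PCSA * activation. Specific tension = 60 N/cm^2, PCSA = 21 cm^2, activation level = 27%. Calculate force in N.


F = sigma * PCSA * activation
F = 60 * 21 * 0.27
F = 340.2 N


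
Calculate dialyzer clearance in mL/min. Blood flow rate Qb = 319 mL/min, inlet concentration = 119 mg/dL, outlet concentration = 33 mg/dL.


K = Qb * (Cb_in - Cb_out) / Cb_in
K = 319 * (119 - 33) / 119
K = 230.5 mL/min


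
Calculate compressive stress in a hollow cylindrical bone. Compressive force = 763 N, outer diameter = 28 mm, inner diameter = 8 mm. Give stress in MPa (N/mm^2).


A = pi*(r_o^2 - r_i^2)
r_o = 14 mm, r_i = 4 mm
A = 565.487 mm^2
sigma = F/A = 763 / 565.487
sigma = 1.349 MPa


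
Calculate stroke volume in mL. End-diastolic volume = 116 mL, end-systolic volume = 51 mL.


SV = EDV - ESV
SV = 116 - 51
SV = 65 mL


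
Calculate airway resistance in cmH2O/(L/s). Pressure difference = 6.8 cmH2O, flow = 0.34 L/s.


R = dP / flow
R = 6.8 / 0.34
R = 20 cmH2O/(L/s)


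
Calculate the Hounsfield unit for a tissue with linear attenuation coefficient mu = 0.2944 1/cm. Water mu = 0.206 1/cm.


HU = ((mu_tissue - mu_water) / mu_water) * 1000
HU = ((0.2944 - 0.206) / 0.206) * 1000
HU = 429.1


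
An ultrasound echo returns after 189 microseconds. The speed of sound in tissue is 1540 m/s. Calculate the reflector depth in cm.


depth = c * t / 2
t = 189 us = 1.8900e-04 s
depth = 1540 * 1.8900e-04 / 2
depth = 0.14553 m = 14.553 cm


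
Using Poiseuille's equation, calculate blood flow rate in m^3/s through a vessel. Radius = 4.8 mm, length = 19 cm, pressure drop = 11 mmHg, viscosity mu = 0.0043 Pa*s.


Q = pi*r^4*dP / (8*mu*L)
r = 0.0048 m, L = 0.19 m
dP = 11 mmHg = 1466.542 Pa
Q = 3.7419e-04 m^3/s


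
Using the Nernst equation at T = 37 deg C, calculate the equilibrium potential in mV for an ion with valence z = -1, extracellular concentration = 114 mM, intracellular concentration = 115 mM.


E = (RT/(zF)) * ln(C_out/C_in)
T = 37 + 273.15 = 310.15 K
E = (8.314 * 310.15 / (-1 * 96485)) * ln(114/115)
E = 0.2334 mV


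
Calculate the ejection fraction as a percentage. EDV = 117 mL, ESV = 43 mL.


SV = EDV - ESV = 117 - 43 = 74 mL
EF = SV/EDV * 100 = 74/117 * 100
EF = 63.25%


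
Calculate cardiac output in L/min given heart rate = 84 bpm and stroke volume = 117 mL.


CO = HR * SV
CO = 84 * 117 / 1000
CO = 9.828 L/min


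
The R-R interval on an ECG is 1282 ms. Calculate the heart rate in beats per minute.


HR = 60 / RR_interval(s)
RR = 1282 ms = 1.282 s
HR = 60 / 1.282 = 46.8 bpm


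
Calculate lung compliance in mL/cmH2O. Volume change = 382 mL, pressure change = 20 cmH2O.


C = dV / dP
C = 382 / 20
C = 19.1 mL/cmH2O


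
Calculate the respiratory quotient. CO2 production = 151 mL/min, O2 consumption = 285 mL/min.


RQ = VCO2 / VO2
RQ = 151 / 285
RQ = 0.5298


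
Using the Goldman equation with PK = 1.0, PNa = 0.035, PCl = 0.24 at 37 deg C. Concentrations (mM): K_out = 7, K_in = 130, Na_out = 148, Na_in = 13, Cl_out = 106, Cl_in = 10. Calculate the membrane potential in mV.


Vm = (RT/F)*ln((PK*Ko + PNa*Nao + PCl*Cli)/(PK*Ki + PNa*Nai + PCl*Clo))
Numer = 14.58, Denom = 155.895
Vm = -63.33 mV


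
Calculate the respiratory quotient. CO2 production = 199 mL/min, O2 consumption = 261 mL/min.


RQ = VCO2 / VO2
RQ = 199 / 261
RQ = 0.7625


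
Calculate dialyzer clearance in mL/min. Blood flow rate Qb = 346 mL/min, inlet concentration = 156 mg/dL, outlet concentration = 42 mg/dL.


K = Qb * (Cb_in - Cb_out) / Cb_in
K = 346 * (156 - 42) / 156
K = 252.8 mL/min


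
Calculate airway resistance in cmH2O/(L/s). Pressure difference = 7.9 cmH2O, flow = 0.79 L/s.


R = dP / flow
R = 7.9 / 0.79
R = 10 cmH2O/(L/s)


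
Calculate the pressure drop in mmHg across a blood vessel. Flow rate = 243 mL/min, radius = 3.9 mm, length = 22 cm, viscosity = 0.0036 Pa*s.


dP = 8*mu*L*Q / (pi*r^4)
Q = 243 mL/min = 4.05e-06 m^3/s
dP = 35.3071 Pa = 35.3071 / 133.322 mmHg = 0.2648 mmHg


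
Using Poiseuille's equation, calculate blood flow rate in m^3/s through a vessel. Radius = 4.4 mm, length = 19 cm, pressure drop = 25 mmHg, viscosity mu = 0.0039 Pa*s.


Q = pi*r^4*dP / (8*mu*L)
r = 0.0044 m, L = 0.19 m
dP = 25 mmHg = 3333.05 Pa
Q = 6.6206e-04 m^3/s


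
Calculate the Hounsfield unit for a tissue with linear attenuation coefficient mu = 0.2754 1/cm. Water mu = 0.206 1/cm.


HU = ((mu_tissue - mu_water) / mu_water) * 1000
HU = ((0.2754 - 0.206) / 0.206) * 1000
HU = 336.9


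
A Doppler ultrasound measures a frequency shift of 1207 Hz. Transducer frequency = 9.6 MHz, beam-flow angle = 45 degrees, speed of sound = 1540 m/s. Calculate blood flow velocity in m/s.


v = fd * c / (2 * f0 * cos(theta))
v = 1207 * 1540 / (2 * 9.6000e+06 * cos(45))
v = 0.1369 m/s


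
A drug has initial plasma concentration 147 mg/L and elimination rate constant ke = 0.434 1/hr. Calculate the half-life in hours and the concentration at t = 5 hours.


t_half = ln(2) / ke = 0.693147 / 0.434 = 1.597 hr
C(t) = C0 * exp(-ke*t) = 147 * exp(-0.434*5)
C(5) = 16.78 mg/L


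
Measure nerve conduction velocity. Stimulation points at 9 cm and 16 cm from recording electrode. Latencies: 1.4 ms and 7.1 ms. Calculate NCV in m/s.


Distance = (16 - 9) / 100 = 0.07 m
dt = (7.1 - 1.4) / 1000 = 0.0057 s
NCV = dist / dt = 12.28 m/s


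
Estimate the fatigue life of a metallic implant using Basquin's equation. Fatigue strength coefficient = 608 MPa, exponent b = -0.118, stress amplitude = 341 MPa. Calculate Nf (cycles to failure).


sigma_a = sigma_f' * (2Nf)^b
2Nf = (sigma_a/sigma_f')^(1/b)
2Nf = (341/608)^(1/-0.118)
2Nf = 134.39498
Nf = 67.2


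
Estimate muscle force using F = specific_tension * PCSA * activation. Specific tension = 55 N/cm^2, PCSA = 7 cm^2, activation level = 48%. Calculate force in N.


F = sigma * PCSA * activation
F = 55 * 7 * 0.48
F = 184.8 N


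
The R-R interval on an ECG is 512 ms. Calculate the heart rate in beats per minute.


HR = 60 / RR_interval(s)
RR = 512 ms = 0.512 s
HR = 60 / 0.512 = 117.2 bpm


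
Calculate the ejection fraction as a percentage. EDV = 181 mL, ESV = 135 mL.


SV = EDV - ESV = 181 - 135 = 46 mL
EF = SV/EDV * 100 = 46/181 * 100
EF = 25.41%


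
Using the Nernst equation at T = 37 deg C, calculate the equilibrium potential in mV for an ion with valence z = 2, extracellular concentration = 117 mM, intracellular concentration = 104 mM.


E = (RT/(zF)) * ln(C_out/C_in)
T = 37 + 273.15 = 310.15 K
E = (8.314 * 310.15 / (2 * 96485)) * ln(117/104)
E = 1.574 mV


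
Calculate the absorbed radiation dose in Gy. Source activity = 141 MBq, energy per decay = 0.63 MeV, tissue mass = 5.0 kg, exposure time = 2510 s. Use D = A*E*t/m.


A = 141 MBq = 1.4100e+08 Bq
E = 0.63 MeV = 1.00926e-13 J
D = A*E*t/m = 1.4100e+08*1.00926e-13*2510/5.0
D = 0.007144 Gy


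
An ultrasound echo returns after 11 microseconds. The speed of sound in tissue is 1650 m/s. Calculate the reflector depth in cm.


depth = c * t / 2
t = 11 us = 1.1000e-05 s
depth = 1650 * 1.1000e-05 / 2
depth = 0.009075 m = 0.9075 cm


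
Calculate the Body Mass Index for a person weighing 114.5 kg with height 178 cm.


BMI = weight / height^2
height = 178 cm = 1.78 m
BMI = 114.5 / 1.78^2
BMI = 36.14 kg/m^2


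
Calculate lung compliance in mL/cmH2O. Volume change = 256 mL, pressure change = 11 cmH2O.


C = dV / dP
C = 256 / 11
C = 23.27 mL/cmH2O


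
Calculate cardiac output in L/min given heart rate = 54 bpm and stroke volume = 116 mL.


CO = HR * SV
CO = 54 * 116 / 1000
CO = 6.264 L/min


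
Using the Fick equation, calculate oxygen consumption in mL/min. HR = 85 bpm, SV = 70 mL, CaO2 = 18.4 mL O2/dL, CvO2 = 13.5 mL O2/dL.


CO = HR*SV = 85*70/1000 = 5.95 L/min
a-v O2 diff = 18.4 - 13.5 = 4.9 mL/dL
VO2 = CO * (CaO2-CvO2) * 10 dL/L
VO2 = 5.95 * 4.9 * 10
VO2 = 291.5 mL/min


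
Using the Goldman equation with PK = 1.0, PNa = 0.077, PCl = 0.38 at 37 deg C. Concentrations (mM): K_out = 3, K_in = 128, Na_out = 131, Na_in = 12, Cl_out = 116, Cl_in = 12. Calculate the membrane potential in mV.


Vm = (RT/F)*ln((PK*Ko + PNa*Nao + PCl*Cli)/(PK*Ki + PNa*Nai + PCl*Clo))
Numer = 17.647, Denom = 173.004
Vm = -61.01 mV


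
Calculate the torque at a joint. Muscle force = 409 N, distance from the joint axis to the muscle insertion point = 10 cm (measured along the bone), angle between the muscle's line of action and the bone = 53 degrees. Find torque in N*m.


Torque = F * d * sin(theta)   (moment arm = d*sin(theta))
d = 10 cm = 0.1 m
Torque = 409 * 0.1 * sin(53)
Torque = 32.66 N*m


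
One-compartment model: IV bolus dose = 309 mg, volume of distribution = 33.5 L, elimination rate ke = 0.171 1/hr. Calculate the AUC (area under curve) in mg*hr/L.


C0 = Dose/Vd = 309/33.5 = 9.22388 mg/L
AUC = C0/ke = 9.22388/0.171
AUC = 53.94 mg*hr/L


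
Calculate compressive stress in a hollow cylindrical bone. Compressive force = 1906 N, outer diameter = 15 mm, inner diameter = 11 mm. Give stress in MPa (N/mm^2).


A = pi*(r_o^2 - r_i^2)
r_o = 7.5 mm, r_i = 5.5 mm
A = 81.6814 mm^2
sigma = F/A = 1906 / 81.6814
sigma = 23.33 MPa


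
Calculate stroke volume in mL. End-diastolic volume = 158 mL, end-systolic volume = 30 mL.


SV = EDV - ESV
SV = 158 - 30
SV = 128 mL


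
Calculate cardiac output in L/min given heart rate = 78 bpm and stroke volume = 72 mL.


CO = HR * SV
CO = 78 * 72 / 1000
CO = 5.616 L/min


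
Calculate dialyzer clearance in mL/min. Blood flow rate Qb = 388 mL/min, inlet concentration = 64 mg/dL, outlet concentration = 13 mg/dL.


K = Qb * (Cb_in - Cb_out) / Cb_in
K = 388 * (64 - 13) / 64
K = 309.2 mL/min


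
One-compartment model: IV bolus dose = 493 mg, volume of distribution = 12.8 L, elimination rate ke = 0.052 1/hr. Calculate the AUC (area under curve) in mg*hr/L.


C0 = Dose/Vd = 493/12.8 = 38.5156 mg/L
AUC = C0/ke = 38.5156/0.052
AUC = 740.7 mg*hr/L


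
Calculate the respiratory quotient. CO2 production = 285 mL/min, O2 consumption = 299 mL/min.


RQ = VCO2 / VO2
RQ = 285 / 299
RQ = 0.9532


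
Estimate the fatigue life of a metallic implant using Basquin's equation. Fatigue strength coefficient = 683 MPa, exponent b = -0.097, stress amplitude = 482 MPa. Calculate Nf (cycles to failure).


sigma_a = sigma_f' * (2Nf)^b
2Nf = (sigma_a/sigma_f')^(1/b)
2Nf = (482/683)^(1/-0.097)
2Nf = 36.354088
Nf = 18.18


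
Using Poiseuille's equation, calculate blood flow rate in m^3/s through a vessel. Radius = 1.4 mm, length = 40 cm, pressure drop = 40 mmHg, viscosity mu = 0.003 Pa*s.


Q = pi*r^4*dP / (8*mu*L)
r = 0.0014 m, L = 0.4 m
dP = 40 mmHg = 5332.88 Pa
Q = 6.7043e-06 m^3/s


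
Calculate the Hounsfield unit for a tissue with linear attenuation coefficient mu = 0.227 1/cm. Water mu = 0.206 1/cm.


HU = ((mu_tissue - mu_water) / mu_water) * 1000
HU = ((0.227 - 0.206) / 0.206) * 1000
HU = 101.9


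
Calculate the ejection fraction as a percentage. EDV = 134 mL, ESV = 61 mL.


SV = EDV - ESV = 134 - 61 = 73 mL
EF = SV/EDV * 100 = 73/134 * 100
EF = 54.48%


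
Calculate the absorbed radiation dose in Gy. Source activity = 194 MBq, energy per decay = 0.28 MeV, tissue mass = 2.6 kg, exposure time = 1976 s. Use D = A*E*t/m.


A = 194 MBq = 1.9400e+08 Bq
E = 0.28 MeV = 4.4856e-14 J
D = A*E*t/m = 1.9400e+08*4.4856e-14*1976/2.6
D = 0.006614 Gy


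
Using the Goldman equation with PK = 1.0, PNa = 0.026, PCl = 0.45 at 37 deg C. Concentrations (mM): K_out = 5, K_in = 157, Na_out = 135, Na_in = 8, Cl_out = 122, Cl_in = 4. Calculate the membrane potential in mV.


Vm = (RT/F)*ln((PK*Ko + PNa*Nao + PCl*Cli)/(PK*Ki + PNa*Nai + PCl*Clo))
Numer = 10.31, Denom = 212.108
Vm = -80.82 mV


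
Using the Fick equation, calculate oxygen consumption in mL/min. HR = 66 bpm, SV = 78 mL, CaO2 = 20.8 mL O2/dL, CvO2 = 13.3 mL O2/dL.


CO = HR*SV = 66*78/1000 = 5.148 L/min
a-v O2 diff = 20.8 - 13.3 = 7.5 mL/dL
VO2 = CO * (CaO2-CvO2) * 10 dL/L
VO2 = 5.148 * 7.5 * 10
VO2 = 386.1 mL/min


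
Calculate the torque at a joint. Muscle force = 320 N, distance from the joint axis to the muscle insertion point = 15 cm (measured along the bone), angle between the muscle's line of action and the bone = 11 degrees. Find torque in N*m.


Torque = F * d * sin(theta)   (moment arm = d*sin(theta))
d = 15 cm = 0.15 m
Torque = 320 * 0.15 * sin(11)
Torque = 9.159 N*m


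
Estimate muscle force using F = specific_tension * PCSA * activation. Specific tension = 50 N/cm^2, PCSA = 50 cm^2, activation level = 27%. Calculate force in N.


F = sigma * PCSA * activation
F = 50 * 50 * 0.27
F = 675 N


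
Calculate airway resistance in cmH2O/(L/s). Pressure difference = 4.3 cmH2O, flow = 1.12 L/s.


R = dP / flow
R = 4.3 / 1.12
R = 3.839 cmH2O/(L/s)


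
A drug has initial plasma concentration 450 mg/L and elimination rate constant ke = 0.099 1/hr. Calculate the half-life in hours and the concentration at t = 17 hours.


t_half = ln(2) / ke = 0.693147 / 0.099 = 7.001 hr
C(t) = C0 * exp(-ke*t) = 450 * exp(-0.099*17)
C(17) = 83.62 mg/L


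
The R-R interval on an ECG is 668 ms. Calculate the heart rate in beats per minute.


HR = 60 / RR_interval(s)
RR = 668 ms = 0.668 s
HR = 60 / 0.668 = 89.82 bpm


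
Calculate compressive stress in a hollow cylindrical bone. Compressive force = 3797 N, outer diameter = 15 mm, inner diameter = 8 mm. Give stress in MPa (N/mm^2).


A = pi*(r_o^2 - r_i^2)
r_o = 7.5 mm, r_i = 4 mm
A = 126.449 mm^2
sigma = F/A = 3797 / 126.449
sigma = 30.03 MPa


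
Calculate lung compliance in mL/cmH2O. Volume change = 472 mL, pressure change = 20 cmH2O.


C = dV / dP
C = 472 / 20
C = 23.6 mL/cmH2O


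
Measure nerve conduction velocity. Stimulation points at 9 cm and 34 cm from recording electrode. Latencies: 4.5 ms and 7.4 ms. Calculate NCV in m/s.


Distance = (34 - 9) / 100 = 0.25 m
dt = (7.4 - 4.5) / 1000 = 0.0029 s
NCV = dist / dt = 86.21 m/s


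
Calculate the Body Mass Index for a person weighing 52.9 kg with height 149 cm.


BMI = weight / height^2
height = 149 cm = 1.49 m
BMI = 52.9 / 1.49^2
BMI = 23.83 kg/m^2


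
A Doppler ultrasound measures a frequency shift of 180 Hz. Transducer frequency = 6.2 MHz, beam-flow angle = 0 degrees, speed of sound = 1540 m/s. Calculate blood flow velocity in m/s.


v = fd * c / (2 * f0 * cos(theta))
v = 180 * 1540 / (2 * 6.2000e+06 * cos(0))
v = 0.02235 m/s


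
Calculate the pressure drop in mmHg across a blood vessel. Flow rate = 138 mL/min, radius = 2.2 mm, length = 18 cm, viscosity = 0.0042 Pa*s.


dP = 8*mu*L*Q / (pi*r^4)
Q = 138 mL/min = 2.3e-06 m^3/s
dP = 189.016 Pa = 189.016 / 133.322 mmHg = 1.418 mmHg


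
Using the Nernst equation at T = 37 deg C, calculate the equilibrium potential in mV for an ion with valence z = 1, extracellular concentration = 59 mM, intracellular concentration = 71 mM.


E = (RT/(zF)) * ln(C_out/C_in)
T = 37 + 273.15 = 310.15 K
E = (8.314 * 310.15 / (1 * 96485)) * ln(59/71)
E = -4.948 mV


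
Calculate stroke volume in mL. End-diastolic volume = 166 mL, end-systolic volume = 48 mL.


SV = EDV - ESV
SV = 166 - 48
SV = 118 mL


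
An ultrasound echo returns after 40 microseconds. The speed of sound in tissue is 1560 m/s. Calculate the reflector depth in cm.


depth = c * t / 2
t = 40 us = 4.0000e-05 s
depth = 1560 * 4.0000e-05 / 2
depth = 0.0312 m = 3.12 cm


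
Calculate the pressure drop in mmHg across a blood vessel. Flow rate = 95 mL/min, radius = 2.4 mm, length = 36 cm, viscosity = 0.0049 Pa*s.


dP = 8*mu*L*Q / (pi*r^4)
Q = 95 mL/min = 1.58333e-06 m^3/s
dP = 214.371 Pa = 214.371 / 133.322 mmHg = 1.608 mmHg


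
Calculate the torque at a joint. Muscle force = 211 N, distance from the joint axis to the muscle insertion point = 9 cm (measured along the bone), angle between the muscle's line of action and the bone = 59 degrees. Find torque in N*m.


Torque = F * d * sin(theta)   (moment arm = d*sin(theta))
d = 9 cm = 0.09 m
Torque = 211 * 0.09 * sin(59)
Torque = 16.28 N*m


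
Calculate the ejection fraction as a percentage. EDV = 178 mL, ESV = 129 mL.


SV = EDV - ESV = 178 - 129 = 49 mL
EF = SV/EDV * 100 = 49/178 * 100
EF = 27.53%


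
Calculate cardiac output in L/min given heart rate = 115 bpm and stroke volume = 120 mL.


CO = HR * SV
CO = 115 * 120 / 1000
CO = 13.8 L/min


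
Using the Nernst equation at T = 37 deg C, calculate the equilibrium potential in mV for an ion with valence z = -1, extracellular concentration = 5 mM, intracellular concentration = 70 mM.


E = (RT/(zF)) * ln(C_out/C_in)
T = 37 + 273.15 = 310.15 K
E = (8.314 * 310.15 / (-1 * 96485)) * ln(5/70)
E = 70.53 mV


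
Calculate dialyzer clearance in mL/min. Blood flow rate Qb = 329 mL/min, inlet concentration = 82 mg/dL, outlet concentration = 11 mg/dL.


K = Qb * (Cb_in - Cb_out) / Cb_in
K = 329 * (82 - 11) / 82
K = 284.9 mL/min


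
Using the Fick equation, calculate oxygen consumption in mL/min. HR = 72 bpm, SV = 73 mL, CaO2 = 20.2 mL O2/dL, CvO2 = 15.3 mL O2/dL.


CO = HR*SV = 72*73/1000 = 5.256 L/min
a-v O2 diff = 20.2 - 15.3 = 4.9 mL/dL
VO2 = CO * (CaO2-CvO2) * 10 dL/L
VO2 = 5.256 * 4.9 * 10
VO2 = 257.5 mL/min


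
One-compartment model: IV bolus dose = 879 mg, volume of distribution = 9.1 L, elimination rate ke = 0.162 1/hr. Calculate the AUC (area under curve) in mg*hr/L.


C0 = Dose/Vd = 879/9.1 = 96.5934 mg/L
AUC = C0/ke = 96.5934/0.162
AUC = 596.3 mg*hr/L


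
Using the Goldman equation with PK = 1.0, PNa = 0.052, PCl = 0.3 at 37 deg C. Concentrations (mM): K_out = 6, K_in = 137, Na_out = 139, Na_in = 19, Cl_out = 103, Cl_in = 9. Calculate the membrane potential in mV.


Vm = (RT/F)*ln((PK*Ko + PNa*Nao + PCl*Cli)/(PK*Ki + PNa*Nai + PCl*Clo))
Numer = 15.928, Denom = 168.888
Vm = -63.1 mV


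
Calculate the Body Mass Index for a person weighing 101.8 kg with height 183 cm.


BMI = weight / height^2
height = 183 cm = 1.83 m
BMI = 101.8 / 1.83^2
BMI = 30.4 kg/m^2


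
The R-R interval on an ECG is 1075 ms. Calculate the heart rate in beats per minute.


HR = 60 / RR_interval(s)
RR = 1075 ms = 1.075 s
HR = 60 / 1.075 = 55.81 bpm


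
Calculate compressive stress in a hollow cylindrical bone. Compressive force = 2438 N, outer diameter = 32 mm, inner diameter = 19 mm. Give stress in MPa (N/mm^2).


A = pi*(r_o^2 - r_i^2)
r_o = 16 mm, r_i = 9.5 mm
A = 520.719 mm^2
sigma = F/A = 2438 / 520.719
sigma = 4.682 MPa


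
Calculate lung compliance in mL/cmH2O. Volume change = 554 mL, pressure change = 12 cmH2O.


C = dV / dP
C = 554 / 12
C = 46.17 mL/cmH2O


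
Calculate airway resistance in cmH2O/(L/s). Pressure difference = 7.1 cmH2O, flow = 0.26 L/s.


R = dP / flow
R = 7.1 / 0.26
R = 27.31 cmH2O/(L/s)


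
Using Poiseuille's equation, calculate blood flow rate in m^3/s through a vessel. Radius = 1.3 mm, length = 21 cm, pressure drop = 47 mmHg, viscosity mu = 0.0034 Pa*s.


Q = pi*r^4*dP / (8*mu*L)
r = 0.0013 m, L = 0.21 m
dP = 47 mmHg = 6266.134 Pa
Q = 9.8432e-06 m^3/s


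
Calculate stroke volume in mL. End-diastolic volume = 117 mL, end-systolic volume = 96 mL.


SV = EDV - ESV
SV = 117 - 96
SV = 21 mL


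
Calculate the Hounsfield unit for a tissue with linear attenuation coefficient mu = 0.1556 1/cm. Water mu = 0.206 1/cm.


HU = ((mu_tissue - mu_water) / mu_water) * 1000
HU = ((0.1556 - 0.206) / 0.206) * 1000
HU = -244.7


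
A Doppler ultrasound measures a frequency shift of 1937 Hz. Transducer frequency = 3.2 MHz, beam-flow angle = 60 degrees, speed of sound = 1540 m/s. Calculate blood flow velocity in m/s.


v = fd * c / (2 * f0 * cos(theta))
v = 1937 * 1540 / (2 * 3.2000e+06 * cos(60))
v = 0.9322 m/s


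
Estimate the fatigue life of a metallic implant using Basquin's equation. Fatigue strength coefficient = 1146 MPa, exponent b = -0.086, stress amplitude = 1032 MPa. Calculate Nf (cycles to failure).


sigma_a = sigma_f' * (2Nf)^b
2Nf = (sigma_a/sigma_f')^(1/b)
2Nf = (1032/1146)^(1/-0.086)
2Nf = 3.381637
Nf = 1.691


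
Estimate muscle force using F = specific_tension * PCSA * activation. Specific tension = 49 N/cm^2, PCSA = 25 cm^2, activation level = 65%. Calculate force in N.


F = sigma * PCSA * activation
F = 49 * 25 * 0.65
F = 796.2 N


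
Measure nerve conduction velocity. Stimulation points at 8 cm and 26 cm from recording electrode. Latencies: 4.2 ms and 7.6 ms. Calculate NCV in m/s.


Distance = (26 - 8) / 100 = 0.18 m
dt = (7.6 - 4.2) / 1000 = 0.0034 s
NCV = dist / dt = 52.94 m/s


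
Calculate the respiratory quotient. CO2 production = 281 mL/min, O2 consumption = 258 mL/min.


RQ = VCO2 / VO2
RQ = 281 / 258
RQ = 1.089


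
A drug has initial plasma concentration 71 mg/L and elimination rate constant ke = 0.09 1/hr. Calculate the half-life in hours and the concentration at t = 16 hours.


t_half = ln(2) / ke = 0.693147 / 0.09 = 7.702 hr
C(t) = C0 * exp(-ke*t) = 71 * exp(-0.09*16)
C(16) = 16.82 mg/L


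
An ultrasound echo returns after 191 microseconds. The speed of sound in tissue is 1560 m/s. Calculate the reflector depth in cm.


depth = c * t / 2
t = 191 us = 1.9100e-04 s
depth = 1560 * 1.9100e-04 / 2
depth = 0.14898 m = 14.898 cm


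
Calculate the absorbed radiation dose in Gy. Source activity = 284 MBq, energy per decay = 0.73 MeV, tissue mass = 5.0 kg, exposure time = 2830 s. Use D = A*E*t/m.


A = 284 MBq = 2.8400e+08 Bq
E = 0.73 MeV = 1.16946e-13 J
D = A*E*t/m = 2.8400e+08*1.16946e-13*2830/5.0
D = 0.0188 Gy


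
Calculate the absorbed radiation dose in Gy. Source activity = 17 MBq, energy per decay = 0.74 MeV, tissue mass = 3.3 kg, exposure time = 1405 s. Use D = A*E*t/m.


A = 17 MBq = 1.7000e+07 Bq
E = 0.74 MeV = 1.18548e-13 J
D = A*E*t/m = 1.7000e+07*1.18548e-13*1405/3.3
D = 8.5804e-04 Gy


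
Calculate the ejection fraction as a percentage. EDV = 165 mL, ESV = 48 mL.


SV = EDV - ESV = 165 - 48 = 117 mL
EF = SV/EDV * 100 = 117/165 * 100
EF = 70.91%


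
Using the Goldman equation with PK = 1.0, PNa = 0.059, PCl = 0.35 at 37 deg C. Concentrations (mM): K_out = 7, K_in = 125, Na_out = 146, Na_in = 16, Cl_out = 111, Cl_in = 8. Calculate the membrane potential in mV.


Vm = (RT/F)*ln((PK*Ko + PNa*Nao + PCl*Cli)/(PK*Ki + PNa*Nai + PCl*Clo))
Numer = 18.414, Denom = 164.794
Vm = -58.57 mV


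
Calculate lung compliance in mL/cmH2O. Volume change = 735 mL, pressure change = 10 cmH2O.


C = dV / dP
C = 735 / 10
C = 73.5 mL/cmH2O


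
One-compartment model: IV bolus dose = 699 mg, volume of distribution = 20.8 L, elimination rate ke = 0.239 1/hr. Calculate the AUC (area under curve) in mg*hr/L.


C0 = Dose/Vd = 699/20.8 = 33.6058 mg/L
AUC = C0/ke = 33.6058/0.239
AUC = 140.6 mg*hr/L


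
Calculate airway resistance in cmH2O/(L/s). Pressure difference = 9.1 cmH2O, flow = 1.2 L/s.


R = dP / flow
R = 9.1 / 1.2
R = 7.583 cmH2O/(L/s)


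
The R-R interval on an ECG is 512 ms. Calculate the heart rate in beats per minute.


HR = 60 / RR_interval(s)
RR = 512 ms = 0.512 s
HR = 60 / 0.512 = 117.2 bpm


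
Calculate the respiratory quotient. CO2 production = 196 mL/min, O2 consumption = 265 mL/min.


RQ = VCO2 / VO2
RQ = 196 / 265
RQ = 0.7396


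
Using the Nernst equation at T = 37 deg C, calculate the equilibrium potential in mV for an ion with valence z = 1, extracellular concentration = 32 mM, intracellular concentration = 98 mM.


E = (RT/(zF)) * ln(C_out/C_in)
T = 37 + 273.15 = 310.15 K
E = (8.314 * 310.15 / (1 * 96485)) * ln(32/98)
E = -29.91 mV


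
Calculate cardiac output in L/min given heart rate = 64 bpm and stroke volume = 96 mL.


CO = HR * SV
CO = 64 * 96 / 1000
CO = 6.144 L/min


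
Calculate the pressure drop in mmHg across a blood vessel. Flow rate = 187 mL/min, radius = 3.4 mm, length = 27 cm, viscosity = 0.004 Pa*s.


dP = 8*mu*L*Q / (pi*r^4)
Q = 187 mL/min = 3.11667e-06 m^3/s
dP = 64.1415 Pa = 64.1415 / 133.322 mmHg = 0.4811 mmHg


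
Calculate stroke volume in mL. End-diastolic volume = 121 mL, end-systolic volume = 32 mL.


SV = EDV - ESV
SV = 121 - 32
SV = 89 mL


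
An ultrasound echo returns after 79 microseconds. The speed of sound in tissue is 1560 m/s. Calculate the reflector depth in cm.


depth = c * t / 2
t = 79 us = 7.9000e-05 s
depth = 1560 * 7.9000e-05 / 2
depth = 0.06162 m = 6.162 cm


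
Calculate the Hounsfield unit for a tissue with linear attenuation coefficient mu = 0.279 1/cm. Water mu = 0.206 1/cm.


HU = ((mu_tissue - mu_water) / mu_water) * 1000
HU = ((0.279 - 0.206) / 0.206) * 1000
HU = 354.4


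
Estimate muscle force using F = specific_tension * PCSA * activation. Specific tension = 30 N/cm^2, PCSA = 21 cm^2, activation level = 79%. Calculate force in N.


F = sigma * PCSA * activation
F = 30 * 21 * 0.79
F = 497.7 N


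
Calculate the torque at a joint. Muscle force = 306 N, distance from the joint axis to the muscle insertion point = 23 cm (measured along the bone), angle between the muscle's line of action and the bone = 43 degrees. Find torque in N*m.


Torque = F * d * sin(theta)   (moment arm = d*sin(theta))
d = 23 cm = 0.23 m
Torque = 306 * 0.23 * sin(43)
Torque = 48 N*m


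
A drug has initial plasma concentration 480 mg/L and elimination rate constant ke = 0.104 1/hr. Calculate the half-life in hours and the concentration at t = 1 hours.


t_half = ln(2) / ke = 0.693147 / 0.104 = 6.665 hr
C(t) = C0 * exp(-ke*t) = 480 * exp(-0.104*1)
C(1) = 432.6 mg/L


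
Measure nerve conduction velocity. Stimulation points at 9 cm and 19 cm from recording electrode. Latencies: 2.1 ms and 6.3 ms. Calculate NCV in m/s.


Distance = (19 - 9) / 100 = 0.1 m
dt = (6.3 - 2.1) / 1000 = 0.0042 s
NCV = dist / dt = 23.81 m/s


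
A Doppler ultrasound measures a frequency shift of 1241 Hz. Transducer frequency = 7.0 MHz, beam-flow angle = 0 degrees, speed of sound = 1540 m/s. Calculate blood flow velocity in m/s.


v = fd * c / (2 * f0 * cos(theta))
v = 1241 * 1540 / (2 * 7.0000e+06 * cos(0))
v = 0.1365 m/s


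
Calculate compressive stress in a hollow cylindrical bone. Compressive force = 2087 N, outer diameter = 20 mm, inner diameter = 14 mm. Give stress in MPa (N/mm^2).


A = pi*(r_o^2 - r_i^2)
r_o = 10 mm, r_i = 7 mm
A = 160.221 mm^2
sigma = F/A = 2087 / 160.221
sigma = 13.03 MPa
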